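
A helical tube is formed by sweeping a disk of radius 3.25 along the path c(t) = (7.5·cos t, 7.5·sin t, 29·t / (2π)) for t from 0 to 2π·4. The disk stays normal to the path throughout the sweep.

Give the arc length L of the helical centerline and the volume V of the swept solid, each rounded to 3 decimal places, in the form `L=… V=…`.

2πR = 2π·7.5 = 47.123890
per-turn = √(47.123890² + 29²) = √(2220.6610 + 841) = √3061.6610 = 55.332278
L = 4 × 55.332278 = 221.329112
V = π·3.25² × L = 33.183072 × 221.329112 = 7344.379950

L=221.329 V=7344.380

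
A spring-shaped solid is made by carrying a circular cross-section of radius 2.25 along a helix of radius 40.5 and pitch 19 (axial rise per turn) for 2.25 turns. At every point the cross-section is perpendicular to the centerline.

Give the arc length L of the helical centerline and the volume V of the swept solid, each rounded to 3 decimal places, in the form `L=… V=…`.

L=574.149 V=9131.446

2πR = 2π·40.5 = 254.469005
per-turn = √(254.469005² + 19²) = √(64754.4745 + 361) = √65115.4745 = 255.177339
L = 2.25 × 255.177339 = 574.149013
V = π·2.25² × L = 15.904313 × 574.149013 = 9131.445507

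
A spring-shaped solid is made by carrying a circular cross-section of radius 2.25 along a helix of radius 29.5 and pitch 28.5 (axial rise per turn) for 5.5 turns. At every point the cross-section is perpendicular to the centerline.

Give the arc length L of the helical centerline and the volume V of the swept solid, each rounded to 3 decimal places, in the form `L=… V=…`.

2πR = 2π·29.5 = 185.353967
per-turn = √(185.353967² + 28.5²) = √(34356.0929 + 812.25) = √35168.3429 = 187.532245
L = 5.5 × 187.532245 = 1031.427348
V = π·2.25² × L = 15.904313 × 1031.427348 = 16404.143175

L=1031.427 V=16404.143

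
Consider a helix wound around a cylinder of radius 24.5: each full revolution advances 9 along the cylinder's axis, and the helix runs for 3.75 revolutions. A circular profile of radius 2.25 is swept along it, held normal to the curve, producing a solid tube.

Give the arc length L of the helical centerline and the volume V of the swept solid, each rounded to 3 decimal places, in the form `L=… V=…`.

L=578.253 V=9196.723

2πR = 2π·24.5 = 153.938040
per-turn = √(153.938040² + 9²) = √(23696.9202 + 81) = √23777.9202 = 154.200908
L = 3.75 × 154.200908 = 578.253407
V = π·2.25² × L = 15.904313 × 578.253407 = 9196.723063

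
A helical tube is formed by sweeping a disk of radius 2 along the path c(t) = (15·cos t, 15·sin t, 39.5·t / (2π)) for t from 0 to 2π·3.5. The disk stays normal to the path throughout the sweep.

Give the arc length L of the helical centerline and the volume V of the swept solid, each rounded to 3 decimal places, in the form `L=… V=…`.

2πR = 2π·15 = 94.247780
per-turn = √(94.247780² + 39.5²) = √(8882.6440 + 1560.25) = √10442.8940 = 102.190479
L = 3.5 × 102.190479 = 357.666676
V = π·2² × L = 12.566371 × 357.666676 = 4494.572005

L=357.667 V=4494.572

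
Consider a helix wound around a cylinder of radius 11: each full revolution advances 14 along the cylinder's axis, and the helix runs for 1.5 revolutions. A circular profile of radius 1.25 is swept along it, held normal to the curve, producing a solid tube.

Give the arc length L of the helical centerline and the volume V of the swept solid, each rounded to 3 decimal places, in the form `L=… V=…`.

2πR = 2π·11 = 69.115038
per-turn = √(69.115038² + 14²) = √(4776.8885 + 196) = √4972.8885 = 70.518710
L = 1.5 × 70.518710 = 105.778066
V = π·1.25² × L = 4.908739 × 105.778066 = 519.236866

L=105.778 V=519.237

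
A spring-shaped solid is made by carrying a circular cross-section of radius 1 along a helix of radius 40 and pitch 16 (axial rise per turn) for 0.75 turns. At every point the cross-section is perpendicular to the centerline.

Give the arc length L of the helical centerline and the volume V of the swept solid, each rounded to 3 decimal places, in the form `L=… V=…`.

2πR = 2π·40 = 251.327412
per-turn = √(251.327412² + 16²) = √(63165.4682 + 256) = √63421.4682 = 251.836193
L = 0.75 × 251.836193 = 188.877145
V = π·1² × L = 3.141593 × 188.877145 = 593.375051

L=188.877 V=593.375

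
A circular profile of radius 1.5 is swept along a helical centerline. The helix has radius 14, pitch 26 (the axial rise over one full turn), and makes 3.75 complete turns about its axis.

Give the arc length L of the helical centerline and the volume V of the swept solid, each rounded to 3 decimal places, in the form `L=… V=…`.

2πR = 2π·14 = 87.964594
per-turn = √(87.964594² + 26²) = √(7737.7699 + 676) = √8413.7699 = 91.726604
L = 3.75 × 91.726604 = 343.974764
V = π·1.5² × L = 7.068583 × 343.974764 = 2431.414334

L=343.975 V=2431.414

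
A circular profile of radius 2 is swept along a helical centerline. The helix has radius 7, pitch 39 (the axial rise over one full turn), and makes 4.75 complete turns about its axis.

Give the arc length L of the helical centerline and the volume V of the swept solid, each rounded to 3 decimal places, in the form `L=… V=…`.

2πR = 2π·7 = 43.982297
per-turn = √(43.982297² + 39²) = √(1934.4425 + 1521) = √3455.4425 = 58.783012
L = 4.75 × 58.783012 = 279.219305
V = π·2² × L = 12.566371 × 279.219305 = 3508.773276

L=279.219 V=3508.773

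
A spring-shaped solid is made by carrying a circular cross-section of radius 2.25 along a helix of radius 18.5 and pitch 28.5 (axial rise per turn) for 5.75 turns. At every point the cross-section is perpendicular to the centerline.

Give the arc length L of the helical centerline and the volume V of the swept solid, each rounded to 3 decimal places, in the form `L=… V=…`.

L=688.170 V=10944.878

2πR = 2π·18.5 = 116.238928
per-turn = √(116.238928² + 28.5²) = √(13511.4884 + 812.25) = √14323.7384 = 119.681822
L = 5.75 × 119.681822 = 688.170474
V = π·2.25² × L = 15.904313 × 688.170474 = 10944.878489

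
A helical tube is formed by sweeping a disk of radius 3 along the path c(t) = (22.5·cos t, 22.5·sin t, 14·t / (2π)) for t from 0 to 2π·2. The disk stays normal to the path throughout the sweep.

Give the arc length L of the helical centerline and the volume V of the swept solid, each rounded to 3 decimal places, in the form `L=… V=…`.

L=284.126 V=8033.484

2πR = 2π·22.5 = 141.371669
per-turn = √(141.371669² + 14²) = √(19985.9489 + 196) = √20181.9489 = 142.063186
L = 2 × 142.063186 = 284.126373
V = π·3² × L = 28.274334 × 284.126373 = 8033.483926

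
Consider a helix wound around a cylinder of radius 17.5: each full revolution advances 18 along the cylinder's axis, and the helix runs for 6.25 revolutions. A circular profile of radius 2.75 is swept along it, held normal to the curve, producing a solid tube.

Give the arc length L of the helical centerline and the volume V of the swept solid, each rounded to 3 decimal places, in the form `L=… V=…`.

L=696.371 V=16544.582

2πR = 2π·17.5 = 109.955743
per-turn = √(109.955743² + 18²) = √(12090.2654 + 324) = √12414.2654 = 111.419322
L = 6.25 × 111.419322 = 696.370765
V = π·2.75² × L = 23.758294 × 696.370765 = 16544.581668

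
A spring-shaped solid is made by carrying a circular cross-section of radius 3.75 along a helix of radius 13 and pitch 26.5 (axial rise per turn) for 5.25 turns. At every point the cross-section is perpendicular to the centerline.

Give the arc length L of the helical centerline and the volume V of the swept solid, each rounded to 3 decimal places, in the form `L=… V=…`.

2πR = 2π·13 = 81.681409
per-turn = √(81.681409² + 26.5²) = √(6671.8526 + 702.25) = √7374.1026 = 85.872595
L = 5.25 × 85.872595 = 450.831124
V = π·3.75² × L = 44.178647 × 450.831124 = 19917.108938

L=450.831 V=19917.109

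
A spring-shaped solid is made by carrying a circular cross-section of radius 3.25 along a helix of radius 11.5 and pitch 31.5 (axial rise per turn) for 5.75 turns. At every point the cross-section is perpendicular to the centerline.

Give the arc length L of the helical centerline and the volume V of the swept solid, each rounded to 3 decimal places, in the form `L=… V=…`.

L=453.240 V=15039.887

2πR = 2π·11.5 = 72.256631
per-turn = √(72.256631² + 31.5²) = √(5221.0207 + 992.25) = √6213.2707 = 78.824303
L = 5.75 × 78.824303 = 453.239742
V = π·3.25² × L = 33.183072 × 453.239742 = 15039.887165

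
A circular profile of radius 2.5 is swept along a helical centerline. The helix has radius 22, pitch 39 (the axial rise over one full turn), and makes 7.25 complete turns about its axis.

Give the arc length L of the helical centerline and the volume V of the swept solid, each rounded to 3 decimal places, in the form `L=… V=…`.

2πR = 2π·22 = 138.230077
per-turn = √(138.230077² + 39²) = √(19107.5541 + 1521) = √20628.5541 = 143.626439
L = 7.25 × 143.626439 = 1041.291686
V = π·2.5² × L = 19.634954 × 1041.291686 = 20445.714450

L=1041.292 V=20445.714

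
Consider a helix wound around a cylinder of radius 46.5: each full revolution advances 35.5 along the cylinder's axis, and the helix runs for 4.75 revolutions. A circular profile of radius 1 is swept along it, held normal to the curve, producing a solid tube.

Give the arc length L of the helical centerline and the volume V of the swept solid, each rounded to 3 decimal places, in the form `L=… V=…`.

2πR = 2π·46.5 = 292.168117
per-turn = √(292.168117² + 35.5²) = √(85362.2085 + 1260.25) = √86622.4585 = 294.316935
L = 4.75 × 294.316935 = 1398.005443
V = π·1² × L = 3.141593 × 1398.005443 = 4391.963630

L=1398.005 V=4391.964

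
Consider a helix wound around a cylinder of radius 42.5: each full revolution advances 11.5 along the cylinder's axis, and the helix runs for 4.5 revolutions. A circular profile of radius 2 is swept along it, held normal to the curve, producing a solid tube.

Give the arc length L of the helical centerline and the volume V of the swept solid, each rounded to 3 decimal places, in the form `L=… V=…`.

L=1202.773 V=15114.491

2πR = 2π·42.5 = 267.035376
per-turn = √(267.035376² + 11.5²) = √(71307.8918 + 132.25) = √71440.1418 = 267.282887
L = 4.5 × 267.282887 = 1202.772992
V = π·2² × L = 12.566371 × 1202.772992 = 15114.491188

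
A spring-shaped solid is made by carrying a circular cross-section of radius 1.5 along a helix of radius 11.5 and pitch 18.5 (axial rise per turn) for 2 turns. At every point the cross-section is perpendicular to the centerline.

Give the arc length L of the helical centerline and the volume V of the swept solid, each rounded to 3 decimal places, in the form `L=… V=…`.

2πR = 2π·11.5 = 72.256631
per-turn = √(72.256631² + 18.5²) = √(5221.0207 + 342.25) = √5563.2707 = 74.587336
L = 2 × 74.587336 = 149.174672
V = π·1.5² × L = 7.068583 × 149.174672 = 1054.453624

L=149.175 V=1054.454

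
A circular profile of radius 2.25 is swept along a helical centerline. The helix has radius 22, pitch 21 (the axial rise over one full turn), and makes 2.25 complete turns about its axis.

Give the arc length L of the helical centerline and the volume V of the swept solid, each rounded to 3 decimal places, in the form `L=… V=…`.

2πR = 2π·22 = 138.230077
per-turn = √(138.230077² + 21²) = √(19107.5541 + 441) = √19548.5541 = 139.816144
L = 2.25 × 139.816144 = 314.586324
V = π·2.25² × L = 15.904313 × 314.586324 = 5003.279302

L=314.586 V=5003.279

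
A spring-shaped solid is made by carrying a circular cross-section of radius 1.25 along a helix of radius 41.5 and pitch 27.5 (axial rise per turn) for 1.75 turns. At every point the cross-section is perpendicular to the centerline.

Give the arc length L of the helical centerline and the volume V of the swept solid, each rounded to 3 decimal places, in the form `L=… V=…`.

L=458.847 V=2252.360

2πR = 2π·41.5 = 260.752190
per-turn = √(260.752190² + 27.5²) = √(67991.7047 + 756.25) = √68747.9547 = 262.198312
L = 1.75 × 262.198312 = 458.847046
V = π·1.25² × L = 4.908739 × 458.847046 = 2252.360168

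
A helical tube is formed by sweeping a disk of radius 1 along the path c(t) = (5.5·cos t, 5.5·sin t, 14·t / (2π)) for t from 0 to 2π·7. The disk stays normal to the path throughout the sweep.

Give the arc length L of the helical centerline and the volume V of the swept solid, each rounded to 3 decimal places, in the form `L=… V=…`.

L=261.000 V=819.955

2πR = 2π·5.5 = 34.557519
per-turn = √(34.557519² + 14²) = √(1194.2221 + 196) = √1390.2221 = 37.285683
L = 7 × 37.285683 = 260.999779
V = π·1² × L = 3.141593 × 260.999779 = 819.954987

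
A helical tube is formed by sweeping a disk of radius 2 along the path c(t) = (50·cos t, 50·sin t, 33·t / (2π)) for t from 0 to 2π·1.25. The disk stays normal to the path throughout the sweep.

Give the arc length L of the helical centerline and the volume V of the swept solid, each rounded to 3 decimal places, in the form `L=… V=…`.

L=394.860 V=4961.953

2πR = 2π·50 = 314.159265
per-turn = √(314.159265² + 33²) = √(98696.0440 + 1089) = √99785.0440 = 315.887708
L = 1.25 × 315.887708 = 394.859635
V = π·2² × L = 12.566371 × 394.859635 = 4961.952513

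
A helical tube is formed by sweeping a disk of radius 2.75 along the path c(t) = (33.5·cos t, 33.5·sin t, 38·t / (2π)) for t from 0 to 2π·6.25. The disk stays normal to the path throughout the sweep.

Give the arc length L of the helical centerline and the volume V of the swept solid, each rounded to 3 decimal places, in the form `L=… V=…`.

2πR = 2π·33.5 = 210.486708
per-turn = √(210.486708² + 38²) = √(44304.6542 + 1444) = √45748.6542 = 213.889350
L = 6.25 × 213.889350 = 1336.808439
V = π·2.75² × L = 23.758294 × 1336.808439 = 31760.288511

L=1336.808 V=31760.289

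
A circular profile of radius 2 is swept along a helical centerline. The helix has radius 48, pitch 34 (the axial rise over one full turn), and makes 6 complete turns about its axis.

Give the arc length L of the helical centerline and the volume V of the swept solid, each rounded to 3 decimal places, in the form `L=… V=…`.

2πR = 2π·48 = 301.592895
per-turn = √(301.592895² + 34²) = √(90958.2742 + 1156) = √92114.2742 = 303.503335
L = 6 × 303.503335 = 1821.020008
V = π·2² × L = 12.566371 × 1821.020008 = 22883.612318

L=1821.020 V=22883.612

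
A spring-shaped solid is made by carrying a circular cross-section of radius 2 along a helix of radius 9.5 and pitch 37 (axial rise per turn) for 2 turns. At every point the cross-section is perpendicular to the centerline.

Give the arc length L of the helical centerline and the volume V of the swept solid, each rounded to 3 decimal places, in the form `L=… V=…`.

2πR = 2π·9.5 = 59.690260
per-turn = √(59.690260² + 37²) = √(3562.9272 + 1369) = √4931.9272 = 70.227681
L = 2 × 70.227681 = 140.455362
V = π·2² × L = 12.566371 × 140.455362 = 1765.014135

L=140.455 V=1765.014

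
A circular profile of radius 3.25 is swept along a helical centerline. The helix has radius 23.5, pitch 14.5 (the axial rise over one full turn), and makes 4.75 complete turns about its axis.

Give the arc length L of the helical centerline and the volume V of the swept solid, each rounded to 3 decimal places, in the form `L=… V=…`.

L=704.734 V=23385.249

2πR = 2π·23.5 = 147.654855
per-turn = √(147.654855² + 14.5²) = √(21801.9561 + 210.25) = √22012.2061 = 148.365111
L = 4.75 × 148.365111 = 704.734277
V = π·3.25² × L = 33.183072 × 704.734277 = 23385.248526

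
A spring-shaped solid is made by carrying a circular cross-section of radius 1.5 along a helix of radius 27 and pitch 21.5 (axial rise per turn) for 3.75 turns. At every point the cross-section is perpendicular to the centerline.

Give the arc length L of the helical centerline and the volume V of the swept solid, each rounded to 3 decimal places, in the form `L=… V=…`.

2πR = 2π·27 = 169.646003
per-turn = √(169.646003² + 21.5²) = √(28779.7664 + 462.25) = √29242.0164 = 171.002972
L = 3.75 × 171.002972 = 641.261145
V = π·1.5² × L = 7.068583 × 641.261145 = 4532.807930

L=641.261 V=4532.808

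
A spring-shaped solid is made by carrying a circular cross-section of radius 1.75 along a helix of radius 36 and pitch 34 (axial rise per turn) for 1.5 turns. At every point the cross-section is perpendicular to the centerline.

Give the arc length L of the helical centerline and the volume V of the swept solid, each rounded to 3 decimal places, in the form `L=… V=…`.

2πR = 2π·36 = 226.194671
per-turn = √(226.194671² + 34²) = √(51164.0292 + 1156) = √52320.0292 = 228.735719
L = 1.5 × 228.735719 = 343.103579
V = π·1.75² × L = 9.621128 × 343.103579 = 3301.043277

L=343.104 V=3301.043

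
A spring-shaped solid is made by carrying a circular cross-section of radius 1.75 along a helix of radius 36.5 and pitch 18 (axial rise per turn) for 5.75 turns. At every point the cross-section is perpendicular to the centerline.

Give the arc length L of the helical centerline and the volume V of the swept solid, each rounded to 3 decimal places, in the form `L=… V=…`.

2πR = 2π·36.5 = 229.336264
per-turn = √(229.336264² + 18²) = √(52595.1219 + 324) = √52919.1219 = 230.041565
L = 5.75 × 230.041565 = 1322.739002
V = π·1.75² × L = 9.621128 × 1322.739002 = 12726.240585

L=1322.739 V=12726.241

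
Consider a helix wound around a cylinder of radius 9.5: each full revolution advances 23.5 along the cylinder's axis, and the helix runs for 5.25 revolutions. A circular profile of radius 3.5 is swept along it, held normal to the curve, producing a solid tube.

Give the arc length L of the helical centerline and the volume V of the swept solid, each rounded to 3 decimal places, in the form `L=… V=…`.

L=336.786 V=12961.031

2πR = 2π·9.5 = 59.690260
per-turn = √(59.690260² + 23.5²) = √(3562.9272 + 552.25) = √4115.1772 = 64.149647
L = 5.25 × 64.149647 = 336.785646
V = π·3.5² × L = 38.484510 × 336.785646 = 12961.030559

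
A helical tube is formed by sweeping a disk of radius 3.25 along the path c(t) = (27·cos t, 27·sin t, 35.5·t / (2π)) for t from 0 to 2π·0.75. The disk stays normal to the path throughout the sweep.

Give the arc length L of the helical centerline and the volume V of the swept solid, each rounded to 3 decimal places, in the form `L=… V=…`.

L=129.990 V=4313.482

2πR = 2π·27 = 169.646003
per-turn = √(169.646003² + 35.5²) = √(28779.7664 + 1260.25) = √30040.0164 = 173.320560
L = 0.75 × 173.320560 = 129.990420
V = π·3.25² × L = 33.183072 × 129.990420 = 4313.481513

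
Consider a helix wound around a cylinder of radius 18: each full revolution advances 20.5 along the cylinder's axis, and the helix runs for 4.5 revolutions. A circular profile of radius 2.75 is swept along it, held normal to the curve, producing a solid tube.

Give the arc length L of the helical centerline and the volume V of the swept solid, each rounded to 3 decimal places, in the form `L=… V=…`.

L=517.231 V=12288.528

2πR = 2π·18 = 113.097336
per-turn = √(113.097336² + 20.5²) = √(12791.0073 + 420.25) = √13211.2573 = 114.940234
L = 4.5 × 114.940234 = 517.231051
V = π·2.75² × L = 23.758294 × 517.231051 = 12288.527611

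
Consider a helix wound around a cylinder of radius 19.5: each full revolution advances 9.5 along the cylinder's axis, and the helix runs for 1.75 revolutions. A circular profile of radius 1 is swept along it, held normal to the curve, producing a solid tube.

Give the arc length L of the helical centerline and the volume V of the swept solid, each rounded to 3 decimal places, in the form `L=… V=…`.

2πR = 2π·19.5 = 122.522113
per-turn = √(122.522113² + 9.5²) = √(15011.6683 + 90.25) = √15101.9183 = 122.889862
L = 1.75 × 122.889862 = 215.057259
V = π·1² × L = 3.141593 × 215.057259 = 675.622306

L=215.057 V=675.622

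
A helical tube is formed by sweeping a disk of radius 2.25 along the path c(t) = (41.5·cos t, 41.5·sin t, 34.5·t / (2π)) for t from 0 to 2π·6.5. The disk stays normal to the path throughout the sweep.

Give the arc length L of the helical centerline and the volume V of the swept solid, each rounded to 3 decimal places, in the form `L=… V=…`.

L=1709.660 V=27190.969

2πR = 2π·41.5 = 260.752190
per-turn = √(260.752190² + 34.5²) = √(67991.7047 + 1190.25) = √69181.9547 = 263.024628
L = 6.5 × 263.024628 = 1709.660079
V = π·2.25² × L = 15.904313 × 1709.660079 = 27190.968699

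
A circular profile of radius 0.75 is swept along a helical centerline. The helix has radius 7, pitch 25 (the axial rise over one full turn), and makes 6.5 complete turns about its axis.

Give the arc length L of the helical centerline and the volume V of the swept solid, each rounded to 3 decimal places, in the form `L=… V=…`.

L=328.841 V=581.110

2πR = 2π·7 = 43.982297
per-turn = √(43.982297² + 25²) = √(1934.4425 + 625) = √2559.4425 = 50.590933
L = 6.5 × 50.590933 = 328.841062
V = π·0.75² × L = 1.767146 × 328.841062 = 581.110124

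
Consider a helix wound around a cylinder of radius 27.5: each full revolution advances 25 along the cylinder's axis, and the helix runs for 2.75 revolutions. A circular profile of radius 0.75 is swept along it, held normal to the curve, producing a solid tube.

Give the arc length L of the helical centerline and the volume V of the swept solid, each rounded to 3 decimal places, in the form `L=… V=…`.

L=480.114 V=848.431

2πR = 2π·27.5 = 172.787596
per-turn = √(172.787596² + 25²) = √(29855.5533 + 625) = √30480.5533 = 174.586807
L = 2.75 × 174.586807 = 480.113720
V = π·0.75² × L = 1.767146 × 480.113720 = 848.430977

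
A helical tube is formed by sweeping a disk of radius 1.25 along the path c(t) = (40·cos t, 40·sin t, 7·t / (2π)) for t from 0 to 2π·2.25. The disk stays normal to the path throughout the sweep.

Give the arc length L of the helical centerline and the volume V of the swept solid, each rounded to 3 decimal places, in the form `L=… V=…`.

L=565.706 V=2776.903

2πR = 2π·40 = 251.327412
per-turn = √(251.327412² + 7²) = √(63165.4682 + 49) = √63214.4682 = 251.424876
L = 2.25 × 251.424876 = 565.705971
V = π·1.25² × L = 4.908739 × 565.705971 = 2776.902689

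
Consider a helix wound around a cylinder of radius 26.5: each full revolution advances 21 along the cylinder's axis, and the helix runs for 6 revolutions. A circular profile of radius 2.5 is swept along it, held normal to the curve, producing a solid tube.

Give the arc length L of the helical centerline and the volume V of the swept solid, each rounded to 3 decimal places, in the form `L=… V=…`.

L=1006.941 V=19771.237

2πR = 2π·26.5 = 166.504411
per-turn = √(166.504411² + 21²) = √(27723.7188 + 441) = √28164.7188 = 167.823475
L = 6 × 167.823475 = 1006.940850
V = π·2.5² × L = 19.634954 × 1006.940850 = 19771.237357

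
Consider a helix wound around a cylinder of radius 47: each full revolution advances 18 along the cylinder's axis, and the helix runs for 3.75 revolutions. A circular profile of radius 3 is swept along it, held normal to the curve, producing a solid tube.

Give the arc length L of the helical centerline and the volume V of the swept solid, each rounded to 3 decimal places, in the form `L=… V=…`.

L=1109.467 V=31369.431

2πR = 2π·47 = 295.309709
per-turn = √(295.309709² + 18²) = √(87207.8245 + 324) = √87531.8245 = 295.857777
L = 3.75 × 295.857777 = 1109.466666
V = π·3² × L = 28.274334 × 1109.466666 = 31369.430932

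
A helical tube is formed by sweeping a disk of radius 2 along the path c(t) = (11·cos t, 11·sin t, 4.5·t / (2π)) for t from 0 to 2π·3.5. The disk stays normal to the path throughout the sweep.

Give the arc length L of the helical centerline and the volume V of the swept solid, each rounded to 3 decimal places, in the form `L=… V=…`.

2πR = 2π·11 = 69.115038
per-turn = √(69.115038² + 4.5²) = √(4776.8885 + 20.25) = √4797.1385 = 69.261378
L = 3.5 × 69.261378 = 242.414824
V = π·2² × L = 12.566371 × 242.414824 = 3046.274523

L=242.415 V=3046.275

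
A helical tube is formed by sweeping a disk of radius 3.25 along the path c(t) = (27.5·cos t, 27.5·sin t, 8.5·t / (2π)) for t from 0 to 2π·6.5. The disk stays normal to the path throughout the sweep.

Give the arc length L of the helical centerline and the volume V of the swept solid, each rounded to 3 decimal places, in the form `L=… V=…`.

2πR = 2π·27.5 = 172.787596
per-turn = √(172.787596² + 8.5²) = √(29855.5533 + 72.25) = √29927.8033 = 172.996541
L = 6.5 × 172.996541 = 1124.477519
V = π·3.25² × L = 33.183072 × 1124.477519 = 37313.618918

L=1124.478 V=37313.619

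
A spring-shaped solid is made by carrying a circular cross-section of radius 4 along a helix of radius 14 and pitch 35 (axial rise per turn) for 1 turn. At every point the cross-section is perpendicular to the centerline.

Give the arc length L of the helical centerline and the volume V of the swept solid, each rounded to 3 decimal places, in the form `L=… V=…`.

2πR = 2π·14 = 87.964594
per-turn = √(87.964594² + 35²) = √(7737.7699 + 1225) = √8962.7699 = 94.671906
L = 1 × 94.671906 = 94.671906
V = π·4² × L = 50.265482 × 94.671906 = 4758.729047

L=94.672 V=4758.729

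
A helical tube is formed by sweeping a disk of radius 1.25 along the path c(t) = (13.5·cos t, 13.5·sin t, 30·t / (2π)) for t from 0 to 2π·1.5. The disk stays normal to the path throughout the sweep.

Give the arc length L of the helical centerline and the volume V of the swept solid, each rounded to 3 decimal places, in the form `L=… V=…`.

L=134.958 V=662.473

2πR = 2π·13.5 = 84.823002
per-turn = √(84.823002² + 30²) = √(7194.9416 + 900) = √8094.9416 = 89.971893
L = 1.5 × 89.971893 = 134.957840
V = π·1.25² × L = 4.908739 × 134.957840 = 662.472749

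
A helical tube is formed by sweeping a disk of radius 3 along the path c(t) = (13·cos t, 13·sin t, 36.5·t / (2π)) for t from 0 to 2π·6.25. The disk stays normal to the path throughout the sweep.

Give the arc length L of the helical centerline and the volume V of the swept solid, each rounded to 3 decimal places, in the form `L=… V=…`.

L=559.160 V=15809.885

2πR = 2π·13 = 81.681409
per-turn = √(81.681409² + 36.5²) = √(6671.8526 + 1332.25) = √8004.1026 = 89.465650
L = 6.25 × 89.465650 = 559.160314
V = π·3² × L = 28.274334 × 559.160314 = 15809.885414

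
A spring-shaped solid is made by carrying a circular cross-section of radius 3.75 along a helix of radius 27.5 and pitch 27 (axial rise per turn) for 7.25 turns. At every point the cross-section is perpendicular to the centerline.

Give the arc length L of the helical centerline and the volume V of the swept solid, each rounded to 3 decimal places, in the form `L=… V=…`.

L=1267.912 V=56014.632

2πR = 2π·27.5 = 172.787596
per-turn = √(172.787596² + 27²) = √(29855.5533 + 729) = √30584.5533 = 174.884400
L = 7.25 × 174.884400 = 1267.911899
V = π·3.75² × L = 44.178647 × 1267.911899 = 56014.631820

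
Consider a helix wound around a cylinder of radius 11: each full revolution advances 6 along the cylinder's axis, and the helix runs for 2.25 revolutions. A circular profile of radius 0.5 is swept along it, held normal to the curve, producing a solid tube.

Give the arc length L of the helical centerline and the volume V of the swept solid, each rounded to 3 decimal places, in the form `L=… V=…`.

2πR = 2π·11 = 69.115038
per-turn = √(69.115038² + 6²) = √(4776.8885 + 36) = √4812.8885 = 69.374985
L = 2.25 × 69.374985 = 156.093716
V = π·0.5² × L = 0.785398 × 156.093716 = 122.595718

L=156.094 V=122.596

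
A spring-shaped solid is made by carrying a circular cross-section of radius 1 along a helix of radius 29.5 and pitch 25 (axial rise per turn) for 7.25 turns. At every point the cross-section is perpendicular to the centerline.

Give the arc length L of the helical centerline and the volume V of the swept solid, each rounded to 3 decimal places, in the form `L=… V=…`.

L=1355.984 V=4259.951

2πR = 2π·29.5 = 185.353967
per-turn = √(185.353967² + 25²) = √(34356.0929 + 625) = √34981.0929 = 187.032331
L = 7.25 × 187.032331 = 1355.984401
V = π·1² × L = 3.141593 × 1355.984401 = 4259.950634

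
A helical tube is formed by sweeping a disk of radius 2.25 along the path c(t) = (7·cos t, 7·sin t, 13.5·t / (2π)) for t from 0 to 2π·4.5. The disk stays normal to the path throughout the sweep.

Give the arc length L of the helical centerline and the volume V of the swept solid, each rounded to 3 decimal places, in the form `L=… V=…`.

2πR = 2π·7 = 43.982297
per-turn = √(43.982297² + 13.5²) = √(1934.4425 + 182.25) = √2116.6925 = 46.007526
L = 4.5 × 46.007526 = 207.033868
V = π·2.25² × L = 15.904313 × 207.033868 = 3292.731394

L=207.034 V=3292.731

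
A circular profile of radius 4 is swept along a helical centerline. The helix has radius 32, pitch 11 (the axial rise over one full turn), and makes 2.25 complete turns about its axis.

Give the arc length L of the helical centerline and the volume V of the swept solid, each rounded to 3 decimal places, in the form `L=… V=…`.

L=453.066 V=22773.574

2πR = 2π·32 = 201.061930
per-turn = √(201.061930² + 11²) = √(40425.8996 + 121) = √40546.8996 = 201.362607
L = 2.25 × 201.362607 = 453.065866
V = π·4² × L = 50.265482 × 453.065866 = 22773.574363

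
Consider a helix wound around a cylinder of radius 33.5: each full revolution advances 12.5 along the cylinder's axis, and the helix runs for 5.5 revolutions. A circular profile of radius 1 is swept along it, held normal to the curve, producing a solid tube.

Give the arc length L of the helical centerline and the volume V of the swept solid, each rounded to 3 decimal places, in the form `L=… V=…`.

L=1159.716 V=3643.357

2πR = 2π·33.5 = 210.486708
per-turn = √(210.486708² + 12.5²) = √(44304.6542 + 156.25) = √44460.9042 = 210.857545
L = 5.5 × 210.857545 = 1159.716496
V = π·1² × L = 3.141593 × 1159.716496 = 3643.356824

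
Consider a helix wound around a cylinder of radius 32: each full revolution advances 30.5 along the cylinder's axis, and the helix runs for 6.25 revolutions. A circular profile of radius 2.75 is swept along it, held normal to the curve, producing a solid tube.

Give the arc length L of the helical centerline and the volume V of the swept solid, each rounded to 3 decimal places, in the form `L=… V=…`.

L=1271.013 V=30197.106

2πR = 2π·32 = 201.061930
per-turn = √(201.061930² + 30.5²) = √(40425.8996 + 930.25) = √41356.1496 = 203.362115
L = 6.25 × 203.362115 = 1271.013216
V = π·2.75² × L = 23.758294 × 1271.013216 = 30197.106222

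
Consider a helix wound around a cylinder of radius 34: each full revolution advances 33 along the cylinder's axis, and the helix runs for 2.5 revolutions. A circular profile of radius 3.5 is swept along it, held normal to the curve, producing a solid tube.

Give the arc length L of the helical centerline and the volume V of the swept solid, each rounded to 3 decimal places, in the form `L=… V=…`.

L=540.405 V=20797.231

2πR = 2π·34 = 213.628300
per-turn = √(213.628300² + 33²) = √(45637.0508 + 1089) = √46726.0508 = 216.162094
L = 2.5 × 216.162094 = 540.405234
V = π·3.5² × L = 38.484510 × 540.405234 = 20797.230645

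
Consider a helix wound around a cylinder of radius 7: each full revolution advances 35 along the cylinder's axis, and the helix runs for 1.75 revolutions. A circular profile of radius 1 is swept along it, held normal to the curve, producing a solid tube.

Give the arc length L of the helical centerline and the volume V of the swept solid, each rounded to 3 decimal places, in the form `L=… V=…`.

2πR = 2π·7 = 43.982297
per-turn = √(43.982297² + 35²) = √(1934.4425 + 1225) = √3159.4425 = 56.208918
L = 1.75 × 56.208918 = 98.365606
V = π·1² × L = 3.141593 × 98.365606 = 309.024667

L=98.366 V=309.025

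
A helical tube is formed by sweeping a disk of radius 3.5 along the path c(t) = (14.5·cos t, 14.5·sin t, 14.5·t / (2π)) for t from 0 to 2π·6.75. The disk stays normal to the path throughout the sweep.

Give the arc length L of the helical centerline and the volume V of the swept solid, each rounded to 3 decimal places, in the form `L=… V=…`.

2πR = 2π·14.5 = 91.106187
per-turn = √(91.106187² + 14.5²) = √(8300.3373 + 210.25) = √8510.5873 = 92.252844
L = 6.75 × 92.252844 = 622.706700
V = π·3.5² × L = 38.484510 × 622.706700 = 23964.562218

L=622.707 V=23964.562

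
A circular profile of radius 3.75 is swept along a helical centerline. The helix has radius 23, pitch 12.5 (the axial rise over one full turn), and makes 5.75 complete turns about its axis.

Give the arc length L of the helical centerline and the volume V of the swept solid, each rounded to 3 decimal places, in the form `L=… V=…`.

2πR = 2π·23 = 144.513262
per-turn = √(144.513262² + 12.5²) = √(20884.0829 + 156.25) = √21040.3329 = 145.052862
L = 5.75 × 145.052862 = 834.053959
V = π·3.75² × L = 44.178647 × 834.053959 = 36847.375187

L=834.054 V=36847.375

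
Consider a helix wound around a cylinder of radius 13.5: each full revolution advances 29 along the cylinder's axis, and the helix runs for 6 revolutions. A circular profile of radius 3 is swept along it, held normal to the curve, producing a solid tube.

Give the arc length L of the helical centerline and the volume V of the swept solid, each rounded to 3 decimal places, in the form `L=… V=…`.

2πR = 2π·13.5 = 84.823002
per-turn = √(84.823002² + 29²) = √(7194.9416 + 841) = √8035.9416 = 89.643414
L = 6 × 89.643414 = 537.860482
V = π·3² × L = 28.274334 × 537.860482 = 15207.646845

L=537.860 V=15207.647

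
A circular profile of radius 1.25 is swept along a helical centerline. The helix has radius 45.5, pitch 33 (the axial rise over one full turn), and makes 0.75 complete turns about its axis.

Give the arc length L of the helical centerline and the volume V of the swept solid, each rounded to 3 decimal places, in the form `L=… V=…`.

L=215.837 V=1059.490

2πR = 2π·45.5 = 285.884931
per-turn = √(285.884931² + 33²) = √(81730.1940 + 1089) = √82819.1940 = 287.783241
L = 0.75 × 287.783241 = 215.837431
V = π·1.25² × L = 4.908739 × 215.837431 = 1059.489512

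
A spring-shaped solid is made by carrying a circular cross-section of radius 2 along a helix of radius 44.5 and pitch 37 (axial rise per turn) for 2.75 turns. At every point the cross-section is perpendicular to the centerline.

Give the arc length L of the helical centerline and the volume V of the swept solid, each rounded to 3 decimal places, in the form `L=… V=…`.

L=775.608 V=9746.577

2πR = 2π·44.5 = 279.601746
per-turn = √(279.601746² + 37²) = √(78177.1365 + 1369) = √79546.1365 = 282.039246
L = 2.75 × 282.039246 = 775.607927
V = π·2² × L = 12.566371 × 775.607927 = 9746.576667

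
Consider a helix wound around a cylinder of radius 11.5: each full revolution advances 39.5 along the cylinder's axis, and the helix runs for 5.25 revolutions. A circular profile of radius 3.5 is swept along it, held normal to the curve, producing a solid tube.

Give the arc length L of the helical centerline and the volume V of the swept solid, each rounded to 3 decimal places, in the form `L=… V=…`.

2πR = 2π·11.5 = 72.256631
per-turn = √(72.256631² + 39.5²) = √(5221.0207 + 1560.25) = √6781.2707 = 82.348471
L = 5.25 × 82.348471 = 432.329474
V = π·3.5² × L = 38.484510 × 432.329474 = 16637.987984

L=432.329 V=16637.988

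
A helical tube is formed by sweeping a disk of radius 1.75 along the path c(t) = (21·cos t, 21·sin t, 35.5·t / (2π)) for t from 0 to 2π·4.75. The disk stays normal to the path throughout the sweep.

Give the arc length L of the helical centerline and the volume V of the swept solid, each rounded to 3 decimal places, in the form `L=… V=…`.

2πR = 2π·21 = 131.946891
per-turn = √(131.946891² + 35.5²) = √(17409.9822 + 1260.25) = √18670.2322 = 136.639058
L = 4.75 × 136.639058 = 649.035525
V = π·1.75² × L = 9.621128 × 649.035525 = 6244.453543

L=649.036 V=6244.454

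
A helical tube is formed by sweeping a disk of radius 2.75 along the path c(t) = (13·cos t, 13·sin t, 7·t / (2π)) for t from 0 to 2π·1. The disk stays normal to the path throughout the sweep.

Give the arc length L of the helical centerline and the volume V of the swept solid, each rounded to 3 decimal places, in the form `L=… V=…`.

L=81.981 V=1947.724

2πR = 2π·13 = 81.681409
per-turn = √(81.681409² + 7²) = √(6671.8526 + 49) = √6720.8526 = 81.980806
L = 1 × 81.980806 = 81.980806
V = π·2.75² × L = 23.758294 × 81.980806 = 1947.724131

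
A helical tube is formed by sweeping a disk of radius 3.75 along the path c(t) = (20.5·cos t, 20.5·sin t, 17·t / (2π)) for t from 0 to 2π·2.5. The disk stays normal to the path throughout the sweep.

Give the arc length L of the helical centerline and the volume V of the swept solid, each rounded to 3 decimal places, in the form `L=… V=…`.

2πR = 2π·20.5 = 128.805299
per-turn = √(128.805299² + 17²) = √(16590.8050 + 289) = √16879.8050 = 129.922304
L = 2.5 × 129.922304 = 324.805759
V = π·3.75² × L = 44.178647 × 324.805759 = 14349.478881

L=324.806 V=14349.479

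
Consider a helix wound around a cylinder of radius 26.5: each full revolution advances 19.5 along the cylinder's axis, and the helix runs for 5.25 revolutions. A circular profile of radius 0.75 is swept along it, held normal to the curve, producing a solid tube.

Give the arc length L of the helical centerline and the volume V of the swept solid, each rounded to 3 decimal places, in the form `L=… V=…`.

L=880.123 V=1555.305

2πR = 2π·26.5 = 166.504411
per-turn = √(166.504411² + 19.5²) = √(27723.7188 + 380.25) = √28103.9688 = 167.642384
L = 5.25 × 167.642384 = 880.122514
V = π·0.75² × L = 1.767146 × 880.122514 = 1555.304863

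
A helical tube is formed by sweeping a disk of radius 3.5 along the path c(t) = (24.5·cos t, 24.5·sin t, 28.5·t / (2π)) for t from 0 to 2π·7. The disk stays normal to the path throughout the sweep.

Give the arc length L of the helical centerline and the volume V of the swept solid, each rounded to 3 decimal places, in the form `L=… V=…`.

2πR = 2π·24.5 = 153.938040
per-turn = √(153.938040² + 28.5²) = √(23696.9202 + 812.25) = √24509.1702 = 156.554049
L = 7 × 156.554049 = 1095.878341
V = π·3.5² × L = 38.484510 × 1095.878341 = 42174.340979

L=1095.878 V=42174.341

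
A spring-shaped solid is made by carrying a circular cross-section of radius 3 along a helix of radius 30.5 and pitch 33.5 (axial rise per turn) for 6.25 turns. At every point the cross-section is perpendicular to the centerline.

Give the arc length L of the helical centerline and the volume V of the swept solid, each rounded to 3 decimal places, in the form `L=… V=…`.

2πR = 2π·30.5 = 191.637152
per-turn = √(191.637152² + 33.5²) = √(36724.7980 + 1122.25) = √37847.0480 = 194.543178
L = 6.25 × 194.543178 = 1215.894860
V = π·3² × L = 28.274334 × 1215.894860 = 34378.617249

L=1215.895 V=34378.617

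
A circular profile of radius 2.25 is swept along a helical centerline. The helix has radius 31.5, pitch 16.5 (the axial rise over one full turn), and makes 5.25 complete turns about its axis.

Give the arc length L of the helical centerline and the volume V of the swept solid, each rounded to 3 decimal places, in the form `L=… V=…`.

L=1042.686 V=16583.210

2πR = 2π·31.5 = 197.920337
per-turn = √(197.920337² + 16.5²) = √(39172.4599 + 272.25) = √39444.7099 = 198.606923
L = 5.25 × 198.606923 = 1042.686346
V = π·2.25² × L = 15.904313 × 1042.686346 = 16583.209805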